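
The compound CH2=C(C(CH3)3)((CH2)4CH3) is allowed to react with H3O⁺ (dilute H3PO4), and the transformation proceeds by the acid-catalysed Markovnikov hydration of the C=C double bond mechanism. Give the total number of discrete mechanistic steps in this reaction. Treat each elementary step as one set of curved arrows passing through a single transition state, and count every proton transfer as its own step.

Step 1: Protonation of the alkene by H3O⁺: the π bond acts as the nucleophile and picks up H⁺, giving the more stable (Markovnikov) tertiary carbocation. H2O is released.
(No 1,2-shift: no single shift to an adjacent carbon would give a more stable cation.)
Step 2: A lone pair on the oxygen of H2O attacks the carbocation, forming a C–O bond and an oxonium ion (a protonated alcohol).
Step 3: H2O removes a proton from the oxonium oxygen, regenerating H3O⁺ and giving the neutral alcohol.
Total: 3 elementary steps.

3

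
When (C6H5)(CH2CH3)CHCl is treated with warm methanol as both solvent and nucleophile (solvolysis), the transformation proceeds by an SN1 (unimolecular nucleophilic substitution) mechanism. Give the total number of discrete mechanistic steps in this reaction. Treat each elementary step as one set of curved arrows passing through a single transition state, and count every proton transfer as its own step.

Step 1: Rate-determining heterolysis of the C–Cl bond gives Cl⁻ and a secondary carbocation.
(No 1,2-shift: no single shift to an adjacent carbon would give a more stable cation.)
Step 2: A lone pair on the oxygen of CH3OH attacks the carbocation, forming a new C–O σ-bond and an oxonium ion.
Step 3: Deprotonation of the oxonium oxygen by solvent methanol yields the neutral ether.
Total: 3 elementary steps.

3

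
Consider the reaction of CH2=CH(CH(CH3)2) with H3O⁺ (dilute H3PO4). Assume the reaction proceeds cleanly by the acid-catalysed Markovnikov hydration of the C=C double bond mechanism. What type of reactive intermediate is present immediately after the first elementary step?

Step 1: The π electrons of the C=C bond attack a proton of H3O⁺; Markovnikov addition places the new C–H on the less-substituted alkene carbon, so the positive charge ends up on the more-substituted carbon — a secondary carbocation. H2O is released.
After step 1 the species present is a secondary carbocation.

secondary carbocation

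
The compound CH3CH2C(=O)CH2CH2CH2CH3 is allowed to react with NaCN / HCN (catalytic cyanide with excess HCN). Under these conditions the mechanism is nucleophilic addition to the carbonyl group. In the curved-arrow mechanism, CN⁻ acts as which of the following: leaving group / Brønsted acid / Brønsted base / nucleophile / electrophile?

nucleophile

Step 1: Nucleophilic addition: CN⁻ adds to the carbonyl carbon, pushing the π(C=O) electron pair onto oxygen and giving a tetrahedral alkoxide.
CN⁻ donates an electron pair to form a new σ-bond to carbon — it is the nucleophile.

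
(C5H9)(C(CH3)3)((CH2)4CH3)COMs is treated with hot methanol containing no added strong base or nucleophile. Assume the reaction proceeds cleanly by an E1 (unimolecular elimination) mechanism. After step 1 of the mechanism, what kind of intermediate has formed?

tertiary carbocation

Step 1: The C–O bond breaks with both electrons going to the mesylate; MsO⁻ leaves and a tertiary carbocation remains.
After step 1 the species present is a tertiary carbocation.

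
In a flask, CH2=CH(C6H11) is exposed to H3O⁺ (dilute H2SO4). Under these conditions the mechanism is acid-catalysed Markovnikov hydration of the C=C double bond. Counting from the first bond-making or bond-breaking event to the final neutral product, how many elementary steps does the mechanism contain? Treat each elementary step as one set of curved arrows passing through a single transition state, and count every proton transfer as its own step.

4

Step 1: Electrophilic addition begins with the π(C=C) electrons forming a bond to the proton of H3O⁺. Following Markovnikov's rule, the resulting cation is secondary. H2O is released.
Step 2: A hydride (H with its bonding pair) migrates from the adjacent cyclohexyl carbon to the cationic centre — a 1,2-hydride shift — upgrading the secondary cation to a tertiary one.
Step 3: Nucleophilic capture of the cation by H2O produces the protonated alcohol (an oxonium ion).
Step 4: Deprotonation of the oxonium ion by a water molecule delivers the neutral alcohol and regenerates the acid catalyst.
Total: 4 elementary steps.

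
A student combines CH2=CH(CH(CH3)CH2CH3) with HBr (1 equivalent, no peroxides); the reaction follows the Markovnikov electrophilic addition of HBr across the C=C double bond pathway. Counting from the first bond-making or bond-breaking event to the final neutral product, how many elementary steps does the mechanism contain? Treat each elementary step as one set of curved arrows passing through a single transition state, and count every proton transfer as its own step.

Step 1: Electrophilic addition begins with the π(C=C) electrons forming a bond to the proton of HBr. Following Markovnikov's rule, the resulting cation is secondary. The H–Br bond breaks heterolytically, releasing Br⁻.
Step 2: Carbocation rearrangement: a 1,2-hydride shift from the adjacent sec-butyl carbon converts the initially-formed secondary cation into the more stable tertiary cation.
Step 3: The Br⁻ anion donates a lone pair to the carbocation, forming the new C–Br σ-bond and giving the neutral alkyl halide.
Total: 3 elementary steps.

3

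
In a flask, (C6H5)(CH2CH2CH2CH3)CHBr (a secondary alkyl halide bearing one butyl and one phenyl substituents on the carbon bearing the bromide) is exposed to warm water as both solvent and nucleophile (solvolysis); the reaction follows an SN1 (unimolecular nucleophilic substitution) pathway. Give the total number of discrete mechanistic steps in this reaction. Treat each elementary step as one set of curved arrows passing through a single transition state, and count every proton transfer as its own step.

Step 1: Rate-determining heterolysis of the C–Br bond gives Br⁻ and a secondary carbocation.
(No 1,2-shift: no single shift to an adjacent carbon would give a more stable cation.)
Step 2: H2O donates an oxygen lone pair into the empty p orbital of the cation, giving a protonated alcohol (an oxonium ion).
Step 3: Deprotonation of the oxonium oxygen by solvent water yields the neutral alcohol.
Total: 3 elementary steps.

3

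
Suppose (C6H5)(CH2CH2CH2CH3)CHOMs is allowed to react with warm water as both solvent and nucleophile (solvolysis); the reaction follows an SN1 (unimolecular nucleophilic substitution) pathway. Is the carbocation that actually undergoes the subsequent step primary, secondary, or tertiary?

Step 1: Rate-determining heterolysis of the C–O bond gives MsO⁻ and a secondary carbocation.
No single 1,2-shift to an adjacent carbon would give a more-substituted cation, so no rearrangement occurs.

secondary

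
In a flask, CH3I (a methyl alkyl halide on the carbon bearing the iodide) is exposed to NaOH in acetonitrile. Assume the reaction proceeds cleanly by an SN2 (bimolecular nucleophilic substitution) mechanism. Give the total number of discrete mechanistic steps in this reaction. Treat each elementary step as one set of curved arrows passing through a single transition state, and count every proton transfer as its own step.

1

Step 1: The hydroxide nucleophile donates a lone pair from O to the α-carbon in a backside attack; simultaneously the C–I σ-bond breaks and both of its electrons leave with I⁻. One concerted step with inversion of configuration.
Total: 1 elementary step.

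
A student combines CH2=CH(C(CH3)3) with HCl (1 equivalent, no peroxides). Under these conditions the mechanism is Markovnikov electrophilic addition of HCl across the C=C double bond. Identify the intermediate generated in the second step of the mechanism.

Step 1: The π electrons of the C=C bond attack a proton of HCl; Markovnikov addition places the new C–H on the less-substituted alkene carbon, so the positive charge ends up on the more-substituted carbon — a secondary carbocation. The H–Cl bond breaks heterolytically, releasing Cl⁻.
Step 2: A 1,2-methyl shift from the adjacent tert-butyl carbon moves the positive charge from the secondary centre to an adjacent carbon, generating a more stable tertiary carbocation.
After step 2 the species present is a tertiary carbocation.

tertiary carbocation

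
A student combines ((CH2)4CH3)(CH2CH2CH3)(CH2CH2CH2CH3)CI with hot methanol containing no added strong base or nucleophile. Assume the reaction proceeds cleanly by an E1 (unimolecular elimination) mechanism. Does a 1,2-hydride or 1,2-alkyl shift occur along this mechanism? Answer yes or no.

no

The first-formed carbocation is tertiary.
No single 1,2-shift to an adjacent carbon would produce a more-substituted cation than the one already present, so no rearrangement occurs.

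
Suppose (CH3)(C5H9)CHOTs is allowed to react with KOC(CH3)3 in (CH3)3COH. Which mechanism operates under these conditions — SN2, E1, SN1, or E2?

E2

Conditions: a strong/bulky base with a secondary substrate bearing a β-hydrogen.
These conditions are the textbook signature of the E2 pathway.
A strong (often hindered) base removes a β-H in concert with loss of the leaving group — bimolecular elimination.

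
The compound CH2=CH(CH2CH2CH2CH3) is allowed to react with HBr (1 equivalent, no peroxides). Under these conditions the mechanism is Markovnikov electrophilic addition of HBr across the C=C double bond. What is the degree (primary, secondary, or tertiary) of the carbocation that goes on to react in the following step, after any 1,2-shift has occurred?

Step 1: Electrophilic addition begins with the π(C=C) electrons forming a bond to the proton of HBr. Following Markovnikov's rule, the resulting cation is secondary. The H–Br bond breaks heterolytically, releasing Br⁻.
No single 1,2-shift to an adjacent carbon would give a more-substituted cation, so no rearrangement occurs.

secondary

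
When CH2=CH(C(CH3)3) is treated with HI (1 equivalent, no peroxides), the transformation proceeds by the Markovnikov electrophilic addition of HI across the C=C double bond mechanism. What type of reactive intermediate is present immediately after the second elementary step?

Step 1: The π electrons of the C=C bond attack a proton of HI; Markovnikov addition places the new C–H on the less-substituted alkene carbon, so the positive charge ends up on the more-substituted carbon — a secondary carbocation. The H–I bond breaks heterolytically, releasing I⁻.
Step 2: Carbocation rearrangement: a 1,2-methyl shift from the adjacent tert-butyl carbon converts the initially-formed secondary cation into the more stable tertiary cation.
After step 2 the species present is a tertiary carbocation.

tertiary carbocation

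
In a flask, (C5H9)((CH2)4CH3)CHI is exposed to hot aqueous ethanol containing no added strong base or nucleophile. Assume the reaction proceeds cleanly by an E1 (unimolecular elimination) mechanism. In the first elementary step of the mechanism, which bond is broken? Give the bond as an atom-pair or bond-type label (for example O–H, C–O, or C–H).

C–I

Step 1: Unassisted departure of I⁻ (taking the C–I bonding pair) generates a secondary carbocation.
The bond broken in this step is the C–I bond.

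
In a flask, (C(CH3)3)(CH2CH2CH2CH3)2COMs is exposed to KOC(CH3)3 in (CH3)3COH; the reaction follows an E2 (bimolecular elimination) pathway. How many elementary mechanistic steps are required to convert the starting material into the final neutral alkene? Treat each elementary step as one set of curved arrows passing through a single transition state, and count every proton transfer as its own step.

1

Step 1: Concerted anti-periplanar elimination: (CH3)3CO⁻ abstracts a β-H while MsO⁻ leaves, and the C–H electrons become the new C=C π bond — all in a single transition state.
Total: 1 elementary step.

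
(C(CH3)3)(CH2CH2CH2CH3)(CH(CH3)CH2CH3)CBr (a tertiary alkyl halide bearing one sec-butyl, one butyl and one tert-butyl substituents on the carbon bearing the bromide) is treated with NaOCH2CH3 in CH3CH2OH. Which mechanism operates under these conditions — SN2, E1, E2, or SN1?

Conditions: a strong base with a tertiary substrate bearing a β-hydrogen.
These conditions are the textbook signature of the E2 pathway.
A strong (often hindered) base removes a β-H in concert with loss of the leaving group — bimolecular elimination.

E2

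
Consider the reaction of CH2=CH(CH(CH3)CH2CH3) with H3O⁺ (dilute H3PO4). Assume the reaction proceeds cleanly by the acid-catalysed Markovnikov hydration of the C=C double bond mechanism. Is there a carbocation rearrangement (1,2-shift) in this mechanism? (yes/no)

The first-formed carbocation is secondary.
The adjacent sec-butyl carbon already bears 2 other carbon substituents and has a hydrogen to migrate; after a 1,2-hydride shift from that carbon the positive charge sits on a tertiary centre.
Tertiary is more stable than secondary, so the shift occurs.

yes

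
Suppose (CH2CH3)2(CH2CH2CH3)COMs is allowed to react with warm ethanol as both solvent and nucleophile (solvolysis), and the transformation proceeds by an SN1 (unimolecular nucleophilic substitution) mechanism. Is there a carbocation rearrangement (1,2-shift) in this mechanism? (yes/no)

no

The first-formed carbocation is tertiary.
No single 1,2-shift to an adjacent carbon would produce a more-substituted cation than the one already present, so no rearrangement occurs.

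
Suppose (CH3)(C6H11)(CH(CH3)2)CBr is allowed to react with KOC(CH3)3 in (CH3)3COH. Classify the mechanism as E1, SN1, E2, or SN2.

Conditions: a strong/bulky base with a tertiary substrate bearing a β-hydrogen.
These conditions are the textbook signature of the E2 pathway.
A strong (often hindered) base removes a β-H in concert with loss of the leaving group — bimolecular elimination.

E2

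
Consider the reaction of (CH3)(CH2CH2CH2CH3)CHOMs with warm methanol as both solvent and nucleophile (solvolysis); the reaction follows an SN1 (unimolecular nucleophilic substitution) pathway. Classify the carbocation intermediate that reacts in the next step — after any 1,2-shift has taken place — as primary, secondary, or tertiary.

secondary

Step 1: Rate-determining heterolysis of the C–O bond gives MsO⁻ and a secondary carbocation.
No single 1,2-shift to an adjacent carbon would give a more-substituted cation, so no rearrangement occurs.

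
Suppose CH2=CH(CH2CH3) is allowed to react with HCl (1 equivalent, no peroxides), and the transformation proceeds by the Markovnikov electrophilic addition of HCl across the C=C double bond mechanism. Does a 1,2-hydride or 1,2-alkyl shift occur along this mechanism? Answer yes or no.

no

The first-formed carbocation is secondary.
No single 1,2-shift to an adjacent carbon would produce a more-substituted cation than the one already present, so no rearrangement occurs.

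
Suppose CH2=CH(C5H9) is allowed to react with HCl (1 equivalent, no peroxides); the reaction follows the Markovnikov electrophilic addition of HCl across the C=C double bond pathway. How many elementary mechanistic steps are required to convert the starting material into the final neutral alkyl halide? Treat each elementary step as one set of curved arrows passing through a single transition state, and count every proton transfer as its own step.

3

Step 1: Protonation of the alkene by HCl: the π bond acts as the nucleophile and picks up H⁺, giving the more stable (Markovnikov) secondary carbocation. The H–Cl bond breaks heterolytically, releasing Cl⁻.
Step 2: Carbocation rearrangement: a 1,2-hydride shift from the adjacent cyclopentyl carbon converts the initially-formed secondary cation into the more stable tertiary cation.
Step 3: The Cl⁻ anion donates a lone pair to the carbocation, forming the new C–Cl σ-bond and giving the neutral alkyl halide.
Total: 3 elementary steps.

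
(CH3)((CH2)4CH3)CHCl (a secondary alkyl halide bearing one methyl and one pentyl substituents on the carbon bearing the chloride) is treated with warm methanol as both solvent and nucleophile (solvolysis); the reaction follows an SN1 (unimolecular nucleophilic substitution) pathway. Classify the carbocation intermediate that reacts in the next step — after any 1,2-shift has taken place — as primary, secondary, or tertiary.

secondary

Step 1: Unassisted departure of Cl⁻ (taking the C–Cl bonding pair) generates a secondary carbocation.
No single 1,2-shift to an adjacent carbon would give a more-substituted cation, so no rearrangement occurs.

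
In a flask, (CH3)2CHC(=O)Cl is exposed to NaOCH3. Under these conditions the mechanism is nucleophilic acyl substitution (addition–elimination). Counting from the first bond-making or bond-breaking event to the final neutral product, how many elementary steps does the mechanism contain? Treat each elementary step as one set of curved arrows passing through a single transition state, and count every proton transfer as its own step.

Step 1: CH3O⁻ adds to the carbonyl carbon; the C=O π electrons shift onto oxygen and a tetrahedral alkoxide intermediate forms.
Step 2: Elimination step: re-formation of the carbonyl π bond drives out Cl⁻, giving the new acyl compound.
Total: 2 elementary steps.

2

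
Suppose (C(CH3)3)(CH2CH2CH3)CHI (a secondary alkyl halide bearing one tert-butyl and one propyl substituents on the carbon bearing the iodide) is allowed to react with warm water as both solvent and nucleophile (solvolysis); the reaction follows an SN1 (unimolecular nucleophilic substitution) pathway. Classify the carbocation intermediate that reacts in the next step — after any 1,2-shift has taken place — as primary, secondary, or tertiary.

tertiary

Step 1: Rate-determining heterolysis of the C–I bond gives I⁻ and a secondary carbocation.
Step 2: A 1,2-methyl shift from the adjacent tert-butyl carbon moves the positive charge from the secondary centre to an adjacent carbon, generating a more stable tertiary carbocation.
The cation rearranges from secondary to tertiary via a 1,2-methyl shift from the adjacent tert-butyl carbon; the tertiary cation is what reacts next.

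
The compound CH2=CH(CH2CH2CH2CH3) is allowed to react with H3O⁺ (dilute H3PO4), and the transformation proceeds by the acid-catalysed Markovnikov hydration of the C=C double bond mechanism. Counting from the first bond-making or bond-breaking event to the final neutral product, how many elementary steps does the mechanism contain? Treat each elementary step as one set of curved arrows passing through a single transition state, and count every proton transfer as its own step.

Step 1: The π electrons of the C=C bond attack a proton of H3O⁺; Markovnikov addition places the new C–H on the less-substituted alkene carbon, so the positive charge ends up on the more-substituted carbon — a secondary carbocation. H2O is released.
(No 1,2-shift: no single shift to an adjacent carbon would give a more stable cation.)
Step 2: Nucleophilic capture of the cation by H2O produces the protonated alcohol (an oxonium ion).
Step 3: Deprotonation of the oxonium ion by a water molecule delivers the neutral alcohol and regenerates the acid catalyst.
Total: 3 elementary steps.

3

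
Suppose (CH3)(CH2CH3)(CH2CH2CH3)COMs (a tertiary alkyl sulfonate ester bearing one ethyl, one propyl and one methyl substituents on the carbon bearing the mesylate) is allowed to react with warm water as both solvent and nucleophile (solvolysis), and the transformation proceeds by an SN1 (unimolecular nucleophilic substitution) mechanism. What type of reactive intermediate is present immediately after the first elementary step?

Step 1: The C–O bond breaks with both electrons going to the mesylate; MsO⁻ leaves and a tertiary carbocation remains.
After step 1 the species present is a tertiary carbocation.

tertiary carbocation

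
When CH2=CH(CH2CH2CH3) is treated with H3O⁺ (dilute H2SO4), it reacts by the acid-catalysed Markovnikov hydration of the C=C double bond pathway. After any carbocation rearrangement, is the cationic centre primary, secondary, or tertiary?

Step 1: Protonation of the alkene by H3O⁺: the π bond acts as the nucleophile and picks up H⁺, giving the more stable (Markovnikov) secondary carbocation. H2O is released.
No single 1,2-shift to an adjacent carbon would give a more-substituted cation, so no rearrangement occurs.

secondary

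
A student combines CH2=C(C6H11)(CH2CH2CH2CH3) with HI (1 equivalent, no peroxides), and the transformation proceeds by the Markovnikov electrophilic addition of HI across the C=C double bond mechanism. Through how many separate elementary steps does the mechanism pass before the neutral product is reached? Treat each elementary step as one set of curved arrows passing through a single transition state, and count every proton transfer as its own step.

2

Step 1: Protonation of the alkene by HI: the π bond acts as the nucleophile and picks up H⁺, giving the more stable (Markovnikov) tertiary carbocation. The H–I bond breaks heterolytically, releasing I⁻.
(No 1,2-shift: no single shift to an adjacent carbon would give a more stable cation.)
Step 2: Nucleophilic attack by I⁻ on the carbocation completes the addition, giving R–I.
Total: 2 elementary steps.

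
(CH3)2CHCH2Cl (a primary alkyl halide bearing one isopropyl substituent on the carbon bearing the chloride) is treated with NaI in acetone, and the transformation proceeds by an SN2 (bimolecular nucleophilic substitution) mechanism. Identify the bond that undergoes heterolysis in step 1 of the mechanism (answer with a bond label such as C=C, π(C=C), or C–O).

C–Cl

Step 1: The iodide nucleophile donates a lone pair from I to the α-carbon in a backside attack; simultaneously the C–Cl σ-bond breaks and both of its electrons leave with Cl⁻. One concerted step with inversion of configuration.
The bond broken in this step is the C–Cl bond.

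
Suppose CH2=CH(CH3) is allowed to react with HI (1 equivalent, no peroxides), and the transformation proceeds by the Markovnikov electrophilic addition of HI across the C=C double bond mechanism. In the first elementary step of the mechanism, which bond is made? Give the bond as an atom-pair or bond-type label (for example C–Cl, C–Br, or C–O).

C–H

Step 1: Electrophilic addition begins with the π(C=C) electrons forming a bond to the proton of HI. Following Markovnikov's rule, the resulting cation is secondary. The H–I bond breaks heterolytically, releasing I⁻.
The bond formed in this step is the C–H bond.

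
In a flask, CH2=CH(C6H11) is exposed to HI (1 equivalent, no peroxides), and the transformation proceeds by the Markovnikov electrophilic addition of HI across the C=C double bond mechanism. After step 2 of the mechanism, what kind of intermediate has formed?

Step 1: Electrophilic addition begins with the π(C=C) electrons forming a bond to the proton of HI. Following Markovnikov's rule, the resulting cation is secondary. The H–I bond breaks heterolytically, releasing I⁻.
Step 2: A hydride (H with its bonding pair) migrates from the adjacent cyclohexyl carbon to the cationic centre — a 1,2-hydride shift — upgrading the secondary cation to a tertiary one.
After step 2 the species present is a tertiary carbocation.

tertiary carbocation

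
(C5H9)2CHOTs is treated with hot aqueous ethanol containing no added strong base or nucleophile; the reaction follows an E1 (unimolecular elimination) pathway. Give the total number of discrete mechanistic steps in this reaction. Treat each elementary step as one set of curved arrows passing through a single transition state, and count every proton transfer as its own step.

3

Step 1: Unassisted departure of TsO⁻ (taking the C–O bonding pair) generates a secondary carbocation.
Step 2: A 1,2-hydride shift from the adjacent cyclopentyl carbon moves the positive charge from the secondary centre to an adjacent carbon, generating a more stable tertiary carbocation.
Step 3: Loss of a β-proton to a water (or ethanol) molecule of the solvent: the C–H bonding pair collapses toward the cationic carbon to form the C=C π bond, yielding the alkene.
Total: 3 elementary steps.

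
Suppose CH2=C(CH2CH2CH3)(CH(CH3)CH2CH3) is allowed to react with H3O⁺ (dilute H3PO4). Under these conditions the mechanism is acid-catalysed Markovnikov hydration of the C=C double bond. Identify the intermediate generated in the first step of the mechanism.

tertiary carbocation

Step 1: Protonation of the alkene by H3O⁺: the π bond acts as the nucleophile and picks up H⁺, giving the more stable (Markovnikov) tertiary carbocation. H2O is released.
After step 1 the species present is a tertiary carbocation.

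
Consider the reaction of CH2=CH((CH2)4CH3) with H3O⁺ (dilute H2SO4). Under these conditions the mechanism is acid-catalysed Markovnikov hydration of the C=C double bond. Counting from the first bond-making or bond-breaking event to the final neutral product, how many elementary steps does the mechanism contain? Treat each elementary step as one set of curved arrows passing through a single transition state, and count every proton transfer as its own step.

3

Step 1: Protonation of the alkene by H3O⁺: the π bond acts as the nucleophile and picks up H⁺, giving the more stable (Markovnikov) secondary carbocation. H2O is released.
(No 1,2-shift: no single shift to an adjacent carbon would give a more stable cation.)
Step 2: A lone pair on the oxygen of H2O attacks the carbocation, forming a C–O bond and an oxonium ion (a protonated alcohol).
Step 3: Deprotonation of the oxonium ion by a water molecule delivers the neutral alcohol and regenerates the acid catalyst.
Total: 3 elementary steps.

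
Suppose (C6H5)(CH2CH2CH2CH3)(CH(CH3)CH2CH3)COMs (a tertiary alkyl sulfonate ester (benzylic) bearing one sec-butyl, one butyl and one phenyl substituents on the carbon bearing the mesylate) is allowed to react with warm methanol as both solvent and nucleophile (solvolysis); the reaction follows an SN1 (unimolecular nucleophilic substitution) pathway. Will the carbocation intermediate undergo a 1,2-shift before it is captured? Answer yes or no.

The first-formed carbocation is tertiary.
No single 1,2-shift to an adjacent carbon would produce a more-substituted cation than the one already present, so no rearrangement occurs.

no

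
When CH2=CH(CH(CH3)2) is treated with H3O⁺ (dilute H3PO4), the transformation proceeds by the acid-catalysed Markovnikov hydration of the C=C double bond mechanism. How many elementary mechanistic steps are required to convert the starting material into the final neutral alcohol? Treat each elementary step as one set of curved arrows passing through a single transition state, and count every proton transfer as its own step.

4

Step 1: The π electrons of the C=C bond attack a proton of H3O⁺; Markovnikov addition places the new C–H on the less-substituted alkene carbon, so the positive charge ends up on the more-substituted carbon — a secondary carbocation. H2O is released.
Step 2: Carbocation rearrangement: a 1,2-hydride shift from the adjacent isopropyl carbon converts the initially-formed secondary cation into the more stable tertiary cation.
Step 3: A lone pair on the oxygen of H2O attacks the carbocation, forming a C–O bond and an oxonium ion (a protonated alcohol).
Step 4: H2O removes a proton from the oxonium oxygen, regenerating H3O⁺ and giving the neutral alcohol.
Total: 4 elementary steps.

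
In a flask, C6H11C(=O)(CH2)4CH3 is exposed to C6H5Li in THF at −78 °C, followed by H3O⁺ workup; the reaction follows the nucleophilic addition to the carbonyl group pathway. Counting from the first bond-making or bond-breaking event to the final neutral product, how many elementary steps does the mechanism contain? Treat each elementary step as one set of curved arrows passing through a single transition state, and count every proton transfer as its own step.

Step 1: Nucleophilic addition: the carbanion-like carbon of C6H5Li adds to the carbonyl carbon, pushing the π(C=O) electron pair onto oxygen and giving a tetrahedral alkoxide.
Step 2: Protonation of the alkoxide by H3O⁺ workup furnishes an alcohol.
Total: 2 elementary steps.

2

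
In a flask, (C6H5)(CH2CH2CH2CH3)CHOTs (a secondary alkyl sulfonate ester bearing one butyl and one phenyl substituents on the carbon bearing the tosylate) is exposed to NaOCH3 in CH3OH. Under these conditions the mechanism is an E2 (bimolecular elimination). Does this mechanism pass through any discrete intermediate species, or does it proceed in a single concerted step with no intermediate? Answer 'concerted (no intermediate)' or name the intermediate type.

concerted (no intermediate)

The strong base CH3O⁻ removes a β-hydrogen; in the same concerted event the electrons of the breaking C–H bond form the new π(C=C) bond and the C–O σ-bond breaks, expelling TsO⁻. Anti-periplanar geometry; one transition state.
All bond changes occur in one transition state; no discrete intermediate is formed.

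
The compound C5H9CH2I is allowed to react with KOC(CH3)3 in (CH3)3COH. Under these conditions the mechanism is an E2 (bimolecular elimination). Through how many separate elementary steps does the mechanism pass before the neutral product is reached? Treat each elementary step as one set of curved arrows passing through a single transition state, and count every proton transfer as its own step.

1

Step 1: The strong base (CH3)3CO⁻ removes a β-hydrogen; in the same concerted event the electrons of the breaking C–H bond form the new π(C=C) bond and the C–I σ-bond breaks, expelling I⁻. Anti-periplanar geometry; one transition state.
Total: 1 elementary step.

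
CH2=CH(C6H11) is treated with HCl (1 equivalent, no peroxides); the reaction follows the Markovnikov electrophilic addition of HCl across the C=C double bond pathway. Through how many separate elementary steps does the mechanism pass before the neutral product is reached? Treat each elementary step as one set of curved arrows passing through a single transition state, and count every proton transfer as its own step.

Step 1: Electrophilic addition begins with the π(C=C) electrons forming a bond to the proton of HCl. Following Markovnikov's rule, the resulting cation is secondary. The H–Cl bond breaks heterolytically, releasing Cl⁻.
Step 2: A hydride (H with its bonding pair) migrates from the adjacent cyclohexyl carbon to the cationic centre — a 1,2-hydride shift — upgrading the secondary cation to a tertiary one.
Step 3: Cl⁻ captures the cation: a lone pair on Cl⁻ fills the empty p orbital, producing the alkyl halide product.
Total: 3 elementary steps.

3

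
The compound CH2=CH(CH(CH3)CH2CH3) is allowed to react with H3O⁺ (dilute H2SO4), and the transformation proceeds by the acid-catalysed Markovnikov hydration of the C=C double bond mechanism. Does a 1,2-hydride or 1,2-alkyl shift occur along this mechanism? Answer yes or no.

The first-formed carbocation is secondary.
The adjacent sec-butyl carbon already bears 2 other carbon substituents and has a hydrogen to migrate; after a 1,2-hydride shift from that carbon the positive charge sits on a tertiary centre.
Tertiary is more stable than secondary, so the shift occurs.

yes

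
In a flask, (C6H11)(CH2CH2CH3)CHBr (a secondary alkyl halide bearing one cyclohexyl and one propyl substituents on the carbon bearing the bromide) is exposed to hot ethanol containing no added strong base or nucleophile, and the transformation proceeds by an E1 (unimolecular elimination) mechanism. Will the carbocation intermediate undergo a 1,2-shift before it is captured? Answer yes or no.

yes

The first-formed carbocation is secondary.
The adjacent cyclohexyl carbon already bears 2 other carbon substituents and has a hydrogen to migrate; after a 1,2-hydride shift from that carbon the positive charge sits on a tertiary centre.
Tertiary is more stable than secondary, so the shift occurs.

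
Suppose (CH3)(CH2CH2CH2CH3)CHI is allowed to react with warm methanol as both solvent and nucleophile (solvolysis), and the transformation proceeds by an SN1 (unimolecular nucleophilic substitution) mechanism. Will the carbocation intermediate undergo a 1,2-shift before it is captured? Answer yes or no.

The first-formed carbocation is secondary.
No single 1,2-shift to an adjacent carbon would produce a more-substituted cation than the one already present, so no rearrangement occurs.

no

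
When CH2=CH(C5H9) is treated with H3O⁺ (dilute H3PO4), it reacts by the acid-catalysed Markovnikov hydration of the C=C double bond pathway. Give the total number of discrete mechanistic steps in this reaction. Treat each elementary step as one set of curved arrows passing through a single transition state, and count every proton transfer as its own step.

4

Step 1: Electrophilic addition begins with the π(C=C) electrons forming a bond to the proton of H3O⁺. Following Markovnikov's rule, the resulting cation is secondary. H2O is released.
Step 2: Carbocation rearrangement: a 1,2-hydride shift from the adjacent cyclopentyl carbon converts the initially-formed secondary cation into the more stable tertiary cation.
Step 3: Nucleophilic capture of the cation by H2O produces the protonated alcohol (an oxonium ion).
Step 4: H2O removes a proton from the oxonium oxygen, regenerating H3O⁺ and giving the neutral alcohol.
Total: 4 elementary steps.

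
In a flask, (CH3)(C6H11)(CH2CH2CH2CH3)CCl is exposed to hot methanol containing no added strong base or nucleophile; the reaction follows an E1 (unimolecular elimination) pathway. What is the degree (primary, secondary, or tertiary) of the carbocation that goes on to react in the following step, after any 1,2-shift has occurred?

Step 1: The C–Cl bond breaks with both electrons going to the chloride; Cl⁻ leaves and a tertiary carbocation remains.
No single 1,2-shift to an adjacent carbon would give a more-substituted cation, so no rearrangement occurs.

tertiary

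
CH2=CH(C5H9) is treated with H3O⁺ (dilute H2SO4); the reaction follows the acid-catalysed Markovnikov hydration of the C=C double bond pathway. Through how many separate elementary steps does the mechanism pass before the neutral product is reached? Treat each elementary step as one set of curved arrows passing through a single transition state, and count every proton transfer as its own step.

4

Step 1: Electrophilic addition begins with the π(C=C) electrons forming a bond to the proton of H3O⁺. Following Markovnikov's rule, the resulting cation is secondary. H2O is released.
Step 2: A 1,2-hydride shift from the adjacent cyclopentyl carbon moves the positive charge from the secondary centre to an adjacent carbon, generating a more stable tertiary carbocation.
Step 3: Nucleophilic capture of the cation by H2O produces the protonated alcohol (an oxonium ion).
Step 4: Proton transfer from the O–H of the oxonium ion to H2O completes the catalytic cycle and yields the alcohol.
Total: 4 elementary steps.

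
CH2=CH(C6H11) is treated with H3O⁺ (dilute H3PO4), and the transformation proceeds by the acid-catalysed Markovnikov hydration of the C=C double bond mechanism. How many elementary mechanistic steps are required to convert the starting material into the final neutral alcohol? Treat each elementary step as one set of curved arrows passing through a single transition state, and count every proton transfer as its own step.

4

Step 1: Protonation of the alkene by H3O⁺: the π bond acts as the nucleophile and picks up H⁺, giving the more stable (Markovnikov) secondary carbocation. H2O is released.
Step 2: A hydride (H with its bonding pair) migrates from the adjacent cyclohexyl carbon to the cationic centre — a 1,2-hydride shift — upgrading the secondary cation to a tertiary one.
Step 3: A lone pair on the oxygen of H2O attacks the carbocation, forming a C–O bond and an oxonium ion (a protonated alcohol).
Step 4: H2O removes a proton from the oxonium oxygen, regenerating H3O⁺ and giving the neutral alcohol.
Total: 4 elementary steps.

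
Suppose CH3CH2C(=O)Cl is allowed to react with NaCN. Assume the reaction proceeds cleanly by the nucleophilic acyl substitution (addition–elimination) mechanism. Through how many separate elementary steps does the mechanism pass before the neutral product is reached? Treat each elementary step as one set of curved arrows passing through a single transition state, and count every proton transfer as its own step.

2

Step 1: A lone pair on the C of CN⁻ attacks the electrophilic acyl carbon; the π(C=O) electrons move onto oxygen, giving a tetrahedral intermediate.
Step 2: Collapse of the tetrahedral intermediate: the alkoxide oxygen pushes its lone pair back to re-form C=O while Cl⁻ leaves.
Total: 2 elementary steps.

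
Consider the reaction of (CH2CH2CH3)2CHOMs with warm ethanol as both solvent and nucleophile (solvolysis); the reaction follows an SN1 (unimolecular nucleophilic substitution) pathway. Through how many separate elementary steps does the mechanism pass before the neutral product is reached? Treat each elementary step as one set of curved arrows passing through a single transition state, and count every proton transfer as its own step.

3

Step 1: The C–O bond breaks with both electrons going to the mesylate; MsO⁻ leaves and a secondary carbocation remains.
(No 1,2-shift: no single shift to an adjacent carbon would give a more stable cation.)
Step 2: A lone pair on the oxygen of CH3CH2OH attacks the carbocation, forming a new C–O σ-bond and an oxonium ion.
Step 3: Deprotonation of the oxonium oxygen by solvent ethanol yields the neutral ether.
Total: 3 elementary steps.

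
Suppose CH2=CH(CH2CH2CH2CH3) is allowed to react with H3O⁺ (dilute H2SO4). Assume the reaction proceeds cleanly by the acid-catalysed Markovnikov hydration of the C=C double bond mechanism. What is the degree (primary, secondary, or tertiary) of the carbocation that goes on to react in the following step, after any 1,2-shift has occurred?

Step 1: The π electrons of the C=C bond attack a proton of H3O⁺; Markovnikov addition places the new C–H on the less-substituted alkene carbon, so the positive charge ends up on the more-substituted carbon — a secondary carbocation. H2O is released.
No single 1,2-shift to an adjacent carbon would give a more-substituted cation, so no rearrangement occurs.

secondary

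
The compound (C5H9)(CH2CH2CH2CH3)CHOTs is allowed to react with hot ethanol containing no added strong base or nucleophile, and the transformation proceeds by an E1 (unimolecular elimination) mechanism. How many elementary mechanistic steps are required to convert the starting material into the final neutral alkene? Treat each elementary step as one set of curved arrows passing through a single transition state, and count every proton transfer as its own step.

Step 1: The C–O bond breaks with both electrons going to the tosylate; TsO⁻ leaves and a secondary carbocation remains.
Step 2: Carbocation rearrangement: a 1,2-hydride shift from the adjacent cyclopentyl carbon converts the initially-formed secondary cation into the more stable tertiary cation.
Step 3: A weak base (an ethanol molecule from the solvent) removes a proton from a carbon adjacent to the cationic centre; the electrons of that C–H bond become the new π(C=C) bond, giving the alkene.
Total: 3 elementary steps.

3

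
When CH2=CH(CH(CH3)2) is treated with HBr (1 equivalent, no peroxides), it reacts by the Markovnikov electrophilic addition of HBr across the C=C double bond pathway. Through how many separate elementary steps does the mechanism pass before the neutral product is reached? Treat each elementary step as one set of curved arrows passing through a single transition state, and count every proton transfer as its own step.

Step 1: The π electrons of the C=C bond attack a proton of HBr; Markovnikov addition places the new C–H on the less-substituted alkene carbon, so the positive charge ends up on the more-substituted carbon — a secondary carbocation. The H–Br bond breaks heterolytically, releasing Br⁻.
Step 2: A 1,2-hydride shift from the adjacent isopropyl carbon moves the positive charge from the secondary centre to an adjacent carbon, generating a more stable tertiary carbocation.
Step 3: The Br⁻ anion donates a lone pair to the carbocation, forming the new C–Br σ-bond and giving the neutral alkyl halide.
Total: 3 elementary steps.

3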